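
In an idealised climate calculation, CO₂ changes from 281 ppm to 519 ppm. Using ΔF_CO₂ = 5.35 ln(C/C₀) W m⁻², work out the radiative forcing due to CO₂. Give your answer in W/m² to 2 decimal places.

ΔF = 3.28 W/m²

CO₂ absorption bands are partially saturated, so forcing scales with the logarithm of the concentration ratio.
CO₂: 5.35 × ln(519/281) = 5.35 × ln(1.84698) = 5.35 × 0.61355 = 3.2825 W/m².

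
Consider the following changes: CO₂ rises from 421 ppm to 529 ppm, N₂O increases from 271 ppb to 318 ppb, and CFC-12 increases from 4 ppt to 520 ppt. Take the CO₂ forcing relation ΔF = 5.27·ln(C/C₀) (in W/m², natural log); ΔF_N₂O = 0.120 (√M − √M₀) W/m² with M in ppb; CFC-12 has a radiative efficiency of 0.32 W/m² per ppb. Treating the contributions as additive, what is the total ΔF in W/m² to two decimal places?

CO₂: 5.27 × ln(529/421) = 5.27 × ln(1.25653) = 5.27 × 0.22835 = 1.2034 W/m².
N₂O: 0.120 × (√318 − √271) = 0.120 × (17.8326 − 16.4621) = 0.120 × 1.3705 = 0.1645 W/m².
CFC-12: Δ = 520 − 4 = 516 ppt = 0.516 ppb; ΔF = 0.32 × 0.516 = 0.1651 W/m².
Total ΔF = 1.2034 + 0.1645 + 0.1651 = 1.5330 W/m².

ΔF = 1.53 W/m²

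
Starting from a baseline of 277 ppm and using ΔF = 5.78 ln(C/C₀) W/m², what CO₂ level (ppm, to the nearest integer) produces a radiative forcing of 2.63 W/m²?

Set 5.78 ln(C/277) = 2.63, so ln(C/277) = 2.63/5.78 = 0.45502.
Then C/277 = e^0.45502 = 1.57620, giving C = 277 × 1.57620 = 436.61 ppm.

C ≈ 437 ppm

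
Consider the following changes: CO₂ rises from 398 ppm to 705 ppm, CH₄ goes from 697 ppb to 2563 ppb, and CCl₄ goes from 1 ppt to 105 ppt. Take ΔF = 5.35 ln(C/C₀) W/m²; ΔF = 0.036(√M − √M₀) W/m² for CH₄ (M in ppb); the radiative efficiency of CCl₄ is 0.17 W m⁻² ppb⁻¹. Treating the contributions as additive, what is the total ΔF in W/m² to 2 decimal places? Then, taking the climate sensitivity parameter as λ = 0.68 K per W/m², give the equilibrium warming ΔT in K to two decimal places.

ΔF = 3.95 W/m²; ΔT = 2.69 K

CO₂: 5.35 × ln(705/398) = 5.35 × ln(1.77136) = 5.35 × 0.57175 = 3.0589 W/m².
CH₄: 0.036 × (√2563 − √697) = 0.036 × (50.6261 − 26.4008) = 0.036 × 24.2253 = 0.8721 W/m².
CCl₄: Δ = 105 − 1 = 104 ppt = 0.104 ppb; ΔF = 0.17 × 0.104 = 0.0177 W/m².
Total ΔF = 3.0589 + 0.8721 + 0.0177 = 3.9487 W/m².
ΔT = λ ΔF = 0.68 × 3.95 = 2.6860 K.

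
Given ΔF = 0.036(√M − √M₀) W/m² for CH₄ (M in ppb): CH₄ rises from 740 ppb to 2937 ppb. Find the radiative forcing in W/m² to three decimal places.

ΔF = 0.972 W/m²

CH₄: 0.036 × (√2937 − √740) = 0.036 × (54.1941 − 27.2029) = 0.036 × 26.9912 = 0.9717 W/m².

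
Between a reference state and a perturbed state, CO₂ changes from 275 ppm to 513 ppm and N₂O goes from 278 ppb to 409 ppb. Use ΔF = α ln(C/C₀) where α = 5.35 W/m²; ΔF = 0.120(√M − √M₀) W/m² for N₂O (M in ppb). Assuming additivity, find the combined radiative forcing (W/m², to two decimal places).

CO₂: 5.35 × ln(513/275) = 5.35 × ln(1.86545) = 5.35 × 0.62350 = 3.3357 W/m².
N₂O: 0.120 × (√409 − √278) = 0.120 × (20.2237 − 16.6733) = 0.120 × 3.5504 = 0.4260 W/m².
Total ΔF = 3.3357 + 0.4260 = 3.7617 W/m².

ΔF = 3.76 W/m²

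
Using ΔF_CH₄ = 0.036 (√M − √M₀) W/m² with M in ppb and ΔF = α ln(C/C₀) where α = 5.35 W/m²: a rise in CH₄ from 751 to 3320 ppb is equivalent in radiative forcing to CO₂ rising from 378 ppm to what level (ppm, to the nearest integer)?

CH₄ forcing: 0.036 × (√3320 − √751) = 0.036 × (57.6194 − 27.4044) = 0.036 × 30.2150 = 1.08774 W/m².
Set 5.35 ln(C/378) = 1.08774: ln(C/378) = 1.08774/5.35 = 0.20332, so C = 378 × e^0.20332 = 378 × 1.22546 = 463.22 ppm.

C ≈ 463 ppm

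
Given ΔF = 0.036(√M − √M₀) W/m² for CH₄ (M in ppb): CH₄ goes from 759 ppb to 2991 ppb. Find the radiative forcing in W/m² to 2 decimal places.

ΔF = 0.98 W/m²

CH₄: 0.036 × (√2991 − √759) = 0.036 × (54.6900 − 27.5500) = 0.036 × 27.1400 = 0.9770 W/m².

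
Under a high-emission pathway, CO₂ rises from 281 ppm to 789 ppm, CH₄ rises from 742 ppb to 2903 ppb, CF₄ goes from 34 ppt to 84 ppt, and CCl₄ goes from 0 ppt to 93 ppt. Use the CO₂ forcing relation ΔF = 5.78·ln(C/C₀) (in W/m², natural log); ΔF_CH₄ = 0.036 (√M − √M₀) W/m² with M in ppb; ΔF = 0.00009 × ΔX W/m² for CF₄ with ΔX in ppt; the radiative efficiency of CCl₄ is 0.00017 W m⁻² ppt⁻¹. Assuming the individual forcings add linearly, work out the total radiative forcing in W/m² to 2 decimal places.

CO₂: 5.78 × ln(789/281) = 5.78 × ln(2.80783) = 5.78 × 1.03241 = 5.9673 W/m².
CH₄: 0.036 × (√2903 − √742) = 0.036 × (53.8795 − 27.2397) = 0.036 × 26.6398 = 0.9590 W/m².
CF₄: ΔF = 0.00009 × (84 − 34) = 0.00009 × 50 = 0.0045 W/m².
CCl₄: ΔF = 0.00017 × (93 − 0) = 0.00017 × 93 = 0.0158 W/m².
Total ΔF = 5.9673 + 0.9590 + 0.0045 + 0.0158 = 6.9466 W/m².

ΔF = 6.95 W/m²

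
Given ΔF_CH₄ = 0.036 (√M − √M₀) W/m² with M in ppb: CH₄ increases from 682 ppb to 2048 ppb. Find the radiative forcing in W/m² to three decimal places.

CH₄: 0.036 × (√2048 − √682) = 0.036 × (45.2548 − 26.1151) = 0.036 × 19.1397 = 0.6890 W/m².

ΔF = 0.689 W/m²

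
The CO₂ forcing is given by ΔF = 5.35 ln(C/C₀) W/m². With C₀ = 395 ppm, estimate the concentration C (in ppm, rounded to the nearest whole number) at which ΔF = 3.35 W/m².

C ≈ 739 ppm

Set 5.35 ln(C/395) = 3.35, so ln(C/395) = 3.35/5.35 = 0.62617.
Then C/395 = e^0.62617 = 1.87043, giving C = 395 × 1.87043 = 738.82 ppm.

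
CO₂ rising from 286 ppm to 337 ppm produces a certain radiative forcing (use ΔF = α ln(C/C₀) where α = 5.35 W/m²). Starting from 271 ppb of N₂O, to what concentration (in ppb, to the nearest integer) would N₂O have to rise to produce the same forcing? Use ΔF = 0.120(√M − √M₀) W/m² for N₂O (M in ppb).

M ≈ 565 ppb

CO₂ forcing: 5.35 × ln(337/286) = 5.35 × 0.164091 = 0.87789 W/m².
Set 0.120(√M − √271) = 0.87789: √M = 0.87789/0.120 + √271 = 7.3158 + 16.4621 = 23.7779.
M = (23.7779)² = 565.39 ppb.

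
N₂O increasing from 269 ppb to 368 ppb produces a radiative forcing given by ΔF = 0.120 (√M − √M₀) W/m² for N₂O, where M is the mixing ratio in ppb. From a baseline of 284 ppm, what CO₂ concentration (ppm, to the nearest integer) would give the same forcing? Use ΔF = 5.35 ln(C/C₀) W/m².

N₂O forcing: 0.120 × (√368 − √269) = 0.120 × (19.1833 − 16.4012) = 0.120 × 2.7821 = 0.33385 W/m².
Set 5.35 ln(C/284) = 0.33385: ln(C/284) = 0.33385/5.35 = 0.06240, so C = 284 × e^0.06240 = 284 × 1.06439 = 302.29 ppm.

C ≈ 302 ppm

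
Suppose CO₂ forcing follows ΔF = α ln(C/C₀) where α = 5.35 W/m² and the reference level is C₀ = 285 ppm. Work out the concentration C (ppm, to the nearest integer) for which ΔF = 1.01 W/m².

Set 5.35 ln(C/285) = 1.01, so ln(C/285) = 1.01/5.35 = 0.18879.
Then C/285 = e^0.18879 = 1.20779, giving C = 285 × 1.20779 = 344.22 ppm.

C ≈ 344 ppm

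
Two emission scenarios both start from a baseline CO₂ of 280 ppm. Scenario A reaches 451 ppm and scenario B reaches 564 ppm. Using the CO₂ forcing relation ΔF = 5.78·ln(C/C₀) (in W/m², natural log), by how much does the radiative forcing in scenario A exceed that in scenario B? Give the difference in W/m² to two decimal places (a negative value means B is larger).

ΔF_A = 5.78 ln(451/280) = 5.78 × 0.47668 = 2.7552 W/m².
ΔF_B = 5.78 ln(564/280) = 5.78 × 0.70026 = 4.0475 W/m².
Difference: 2.7552 − 4.0475 = -1.2923 W/m².

ΔF_A − ΔF_B = -1.29 W/m²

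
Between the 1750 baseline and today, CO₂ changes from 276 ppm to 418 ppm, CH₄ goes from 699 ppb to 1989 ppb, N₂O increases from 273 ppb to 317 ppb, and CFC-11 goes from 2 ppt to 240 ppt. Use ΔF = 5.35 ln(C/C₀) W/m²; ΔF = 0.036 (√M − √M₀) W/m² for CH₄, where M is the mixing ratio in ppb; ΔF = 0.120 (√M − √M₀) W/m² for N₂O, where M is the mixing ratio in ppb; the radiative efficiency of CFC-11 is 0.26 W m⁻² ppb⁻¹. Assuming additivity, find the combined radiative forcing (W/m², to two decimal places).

ΔF = 3.09 W/m²

CO₂: 5.35 × ln(418/276) = 5.35 × ln(1.51449) = 5.35 × 0.41508 = 2.2207 W/m².
CH₄: 0.036 × (√1989 − √699) = 0.036 × (44.5982 − 26.4386) = 0.036 × 18.1596 = 0.6537 W/m².
N₂O: 0.120 × (√317 − √273) = 0.120 × (17.8045 − 16.5227) = 0.120 × 1.2818 = 0.1538 W/m².
CFC-11: Δ = 240 − 2 = 238 ppt = 0.238 ppb; ΔF = 0.26 × 0.238 = 0.0619 W/m².
Total ΔF = 2.2207 + 0.6537 + 0.1538 + 0.0619 = 3.0901 W/m².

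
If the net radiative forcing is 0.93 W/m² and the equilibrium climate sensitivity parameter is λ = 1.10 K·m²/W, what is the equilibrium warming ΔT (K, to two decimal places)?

ΔT = 1.02 K

ΔT = λ ΔF = 1.10 × 0.93 = 1.0230 K.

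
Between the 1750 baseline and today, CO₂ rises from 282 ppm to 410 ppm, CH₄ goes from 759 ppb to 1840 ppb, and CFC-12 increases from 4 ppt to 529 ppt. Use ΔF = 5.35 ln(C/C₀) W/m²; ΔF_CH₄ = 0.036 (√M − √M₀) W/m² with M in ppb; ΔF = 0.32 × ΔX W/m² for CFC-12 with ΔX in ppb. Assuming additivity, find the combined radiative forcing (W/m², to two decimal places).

ΔF = 2.72 W/m²

CO₂: 5.35 × ln(410/282) = 5.35 × ln(1.45390) = 5.35 × 0.37425 = 2.0022 W/m².
CH₄: 0.036 × (√1840 − √759) = 0.036 × (42.8952 − 27.5500) = 0.036 × 15.3452 = 0.5524 W/m².
CFC-12: Δ = 529 − 4 = 525 ppt = 0.525 ppb; ΔF = 0.32 × 0.525 = 0.1680 W/m².
Total ΔF = 2.0022 + 0.5524 + 0.1680 = 2.7226 W/m².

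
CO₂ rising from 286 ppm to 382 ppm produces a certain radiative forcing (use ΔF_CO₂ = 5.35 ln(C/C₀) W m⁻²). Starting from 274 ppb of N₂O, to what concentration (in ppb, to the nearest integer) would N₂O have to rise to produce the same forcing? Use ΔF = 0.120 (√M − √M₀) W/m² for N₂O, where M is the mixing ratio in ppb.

M ≈ 868 ppb

CO₂ forcing: 5.35 × ln(382/286) = 5.35 × 0.289429 = 1.54845 W/m².
Set 0.120(√M − √274) = 1.54845: √M = 1.54845/0.120 + √274 = 12.9038 + 16.5529 = 29.4567.
M = (29.4567)² = 867.70 ppb.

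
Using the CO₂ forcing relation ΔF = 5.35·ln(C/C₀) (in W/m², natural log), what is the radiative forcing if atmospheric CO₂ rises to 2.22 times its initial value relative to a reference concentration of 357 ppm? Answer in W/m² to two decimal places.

ΔF = 4.27 W/m²

Because the forcing depends only on the ratio C/C₀, the initial concentration does not enter.
ΔF = 5.35 × ln(2.22) = 5.35 × 0.79751 = 4.2667 W/m².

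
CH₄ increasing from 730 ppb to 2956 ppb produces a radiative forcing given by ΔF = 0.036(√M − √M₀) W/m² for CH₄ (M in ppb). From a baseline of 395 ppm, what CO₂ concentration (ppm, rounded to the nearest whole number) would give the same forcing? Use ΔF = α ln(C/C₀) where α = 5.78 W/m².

C ≈ 468 ppm

CH₄ forcing: 0.036 × (√2956 − √730) = 0.036 × (54.3691 − 27.0185) = 0.036 × 27.3506 = 0.98462 W/m².
Set 5.78 ln(C/395) = 0.98462: ln(C/395) = 0.98462/5.78 = 0.17035, so C = 395 × e^0.17035 = 395 × 1.18572 = 468.36 ppm.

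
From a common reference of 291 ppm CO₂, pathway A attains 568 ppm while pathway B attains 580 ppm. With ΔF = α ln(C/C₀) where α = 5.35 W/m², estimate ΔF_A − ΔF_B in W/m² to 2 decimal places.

ΔF_A = 5.35 ln(568/291) = 5.35 × 0.66880 = 3.5781 W/m².
ΔF_B = 5.35 ln(580/291) = 5.35 × 0.68970 = 3.6899 W/m².
Difference: 3.5781 − 3.6899 = -0.1118 W/m².

ΔF_A − ΔF_B = -0.11 W/m²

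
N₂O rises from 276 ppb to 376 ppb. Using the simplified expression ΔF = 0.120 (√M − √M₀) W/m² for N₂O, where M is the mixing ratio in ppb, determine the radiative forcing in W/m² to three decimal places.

ΔF = 0.333 W/m²

N₂O: 0.120 × (√376 − √276) = 0.120 × (19.3907 − 16.6132) = 0.120 × 2.7775 = 0.3333 W/m².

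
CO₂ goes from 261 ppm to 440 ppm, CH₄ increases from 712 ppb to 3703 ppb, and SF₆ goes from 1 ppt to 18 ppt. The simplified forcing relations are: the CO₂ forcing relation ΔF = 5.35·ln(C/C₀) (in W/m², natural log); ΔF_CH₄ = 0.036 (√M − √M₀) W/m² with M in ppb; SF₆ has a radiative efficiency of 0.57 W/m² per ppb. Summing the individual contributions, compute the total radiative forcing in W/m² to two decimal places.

CO₂: 5.35 × ln(440/261) = 5.35 × ln(1.68582) = 5.35 × 0.52225 = 2.7940 W/m².
CH₄: 0.036 × (√3703 − √712) = 0.036 × (60.8523 − 26.6833) = 0.036 × 34.1690 = 1.2301 W/m².
SF₆: Δ = 18 − 1 = 17 ppt = 0.017 ppb; ΔF = 0.57 × 0.017 = 0.0097 W/m².
Total ΔF = 2.7940 + 1.2301 + 0.0097 = 4.0338 W/m².

ΔF = 4.03 W/m²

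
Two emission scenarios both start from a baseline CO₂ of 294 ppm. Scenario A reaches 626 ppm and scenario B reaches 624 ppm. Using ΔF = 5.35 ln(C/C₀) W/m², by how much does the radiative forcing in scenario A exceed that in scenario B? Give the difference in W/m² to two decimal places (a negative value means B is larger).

ΔF_A = 5.35 ln(626/294) = 5.35 × 0.75577 = 4.0434 W/m².
ΔF_B = 5.35 ln(624/294) = 5.35 × 0.75257 = 4.0262 W/m².
Difference: 4.0434 − 4.0262 = 0.0172 W/m².

ΔF_A − ΔF_B = 0.02 W/m²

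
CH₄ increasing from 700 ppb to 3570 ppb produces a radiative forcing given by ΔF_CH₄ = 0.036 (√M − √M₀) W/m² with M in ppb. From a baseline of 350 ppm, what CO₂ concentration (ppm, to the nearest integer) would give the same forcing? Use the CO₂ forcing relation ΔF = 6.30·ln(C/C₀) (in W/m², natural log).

CH₄ forcing: 0.036 × (√3570 − √700) = 0.036 × (59.7495 − 26.4575) = 0.036 × 33.2920 = 1.19851 W/m².
Set 6.30 ln(C/350) = 1.19851: ln(C/350) = 1.19851/6.30 = 0.19024, so C = 350 × e^0.19024 = 350 × 1.20954 = 423.34 ppm.

C ≈ 423 ppm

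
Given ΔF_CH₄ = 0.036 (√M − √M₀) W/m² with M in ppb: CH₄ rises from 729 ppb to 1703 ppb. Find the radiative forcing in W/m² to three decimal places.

CH₄: 0.036 × (√1703 − √729) = 0.036 × (41.2674 − 27.0000) = 0.036 × 14.2674 = 0.5136 W/m².

ΔF = 0.514 W/m²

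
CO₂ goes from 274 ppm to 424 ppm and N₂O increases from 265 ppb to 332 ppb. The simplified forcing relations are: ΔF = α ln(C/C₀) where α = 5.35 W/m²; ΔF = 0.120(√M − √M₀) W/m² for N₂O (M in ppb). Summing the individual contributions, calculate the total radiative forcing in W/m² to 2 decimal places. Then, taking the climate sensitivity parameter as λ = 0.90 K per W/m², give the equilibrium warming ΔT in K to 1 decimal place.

ΔF = 2.57 W/m²; ΔT = 2.3 K

CO₂: 5.35 × ln(424/274) = 5.35 × ln(1.54745) = 5.35 × 0.43661 = 2.3359 W/m².
N₂O: 0.120 × (√332 − √265) = 0.120 × (18.2209 − 16.2788) = 0.120 × 1.9421 = 0.2331 W/m².
Total ΔF = 2.3359 + 0.2331 = 2.5690 W/m².
ΔT = λ ΔF = 0.90 × 2.57 = 2.3130 K.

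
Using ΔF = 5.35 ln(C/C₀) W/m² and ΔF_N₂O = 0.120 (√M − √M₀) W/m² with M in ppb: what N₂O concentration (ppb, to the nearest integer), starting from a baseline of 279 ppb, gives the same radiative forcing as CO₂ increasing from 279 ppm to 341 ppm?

M ≈ 658 ppb

CO₂ forcing: 5.35 × ln(341/279) = 5.35 × 0.200671 = 1.07359 W/m².
Set 0.120(√M − √279) = 1.07359: √M = 1.07359/0.120 + √279 = 8.9466 + 16.7033 = 25.6499.
M = (25.6499)² = 657.92 ppb.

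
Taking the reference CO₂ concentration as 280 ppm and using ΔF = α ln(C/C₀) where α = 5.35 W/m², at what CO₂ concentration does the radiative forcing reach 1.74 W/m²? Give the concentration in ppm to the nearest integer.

C ≈ 388 ppm

Set 5.35 ln(C/280) = 1.74, so ln(C/280) = 1.74/5.35 = 0.32523.
Then C/280 = e^0.32523 = 1.38435, giving C = 280 × 1.38435 = 387.62 ppm.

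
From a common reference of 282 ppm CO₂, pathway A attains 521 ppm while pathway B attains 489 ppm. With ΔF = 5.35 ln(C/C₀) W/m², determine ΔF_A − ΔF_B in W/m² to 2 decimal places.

ΔF_A = 5.35 ln(521/282) = 5.35 × 0.61384 = 3.2840 W/m².
ΔF_B = 5.35 ln(489/282) = 5.35 × 0.55046 = 2.9450 W/m².
Difference: 3.2840 − 2.9450 = 0.3390 W/m².

ΔF_A − ΔF_B = 0.34 W/m²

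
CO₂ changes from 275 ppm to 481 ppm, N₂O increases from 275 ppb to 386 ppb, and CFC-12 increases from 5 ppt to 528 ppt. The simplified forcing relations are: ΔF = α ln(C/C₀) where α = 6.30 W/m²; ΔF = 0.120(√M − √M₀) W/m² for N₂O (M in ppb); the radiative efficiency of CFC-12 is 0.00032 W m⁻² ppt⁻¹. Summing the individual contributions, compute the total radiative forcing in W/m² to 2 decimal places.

CO₂: 6.30 × ln(481/275) = 6.30 × ln(1.74909) = 6.30 × 0.55910 = 3.5223 W/m².
N₂O: 0.120 × (√386 − √275) = 0.120 × (19.6469 − 16.5831) = 0.120 × 3.0638 = 0.3677 W/m².
CFC-12: ΔF = 0.00032 × (528 − 5) = 0.00032 × 523 = 0.1674 W/m².
Total ΔF = 3.5223 + 0.3677 + 0.1674 = 4.0574 W/m².

ΔF = 4.06 W/m²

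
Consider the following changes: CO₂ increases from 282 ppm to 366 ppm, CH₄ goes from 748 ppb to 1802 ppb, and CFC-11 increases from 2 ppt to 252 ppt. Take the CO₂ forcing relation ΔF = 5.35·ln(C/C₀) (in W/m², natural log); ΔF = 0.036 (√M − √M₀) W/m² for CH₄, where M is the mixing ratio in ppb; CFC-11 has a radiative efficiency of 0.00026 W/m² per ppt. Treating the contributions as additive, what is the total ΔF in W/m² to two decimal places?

CO₂: 5.35 × ln(366/282) = 5.35 × ln(1.29787) = 5.35 × 0.26072 = 1.3949 W/m².
CH₄: 0.036 × (√1802 − √748) = 0.036 × (42.4500 − 27.3496) = 0.036 × 15.1004 = 0.5436 W/m².
CFC-11: ΔF = 0.00026 × (252 − 2) = 0.00026 × 250 = 0.0650 W/m².
Total ΔF = 1.3949 + 0.5436 + 0.0650 = 2.0035 W/m².

ΔF = 2.00 W/m²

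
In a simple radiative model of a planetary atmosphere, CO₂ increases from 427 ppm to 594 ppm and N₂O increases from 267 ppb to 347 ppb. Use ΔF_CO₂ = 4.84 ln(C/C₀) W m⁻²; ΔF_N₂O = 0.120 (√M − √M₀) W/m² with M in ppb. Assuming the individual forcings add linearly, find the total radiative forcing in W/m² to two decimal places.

ΔF = 1.87 W/m²

CO₂: 4.84 × ln(594/427) = 4.84 × ln(1.39110) = 4.84 × 0.33009 = 1.5976 W/m².
N₂O: 0.120 × (√347 − √267) = 0.120 × (18.6279 − 16.3401) = 0.120 × 2.2878 = 0.2745 W/m².
Total ΔF = 1.5976 + 0.2745 = 1.8721 W/m².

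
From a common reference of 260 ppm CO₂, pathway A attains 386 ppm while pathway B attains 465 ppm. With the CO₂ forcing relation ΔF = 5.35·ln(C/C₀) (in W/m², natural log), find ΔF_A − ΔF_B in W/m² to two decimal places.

ΔF_A − ΔF_B = -1.00 W/m²

ΔF_A = 5.35 ln(386/260) = 5.35 × 0.39516 = 2.1141 W/m².
ΔF_B = 5.35 ln(465/260) = 5.35 × 0.58136 = 3.1103 W/m².
Difference: 2.1141 − 3.1103 = -0.9962 W/m².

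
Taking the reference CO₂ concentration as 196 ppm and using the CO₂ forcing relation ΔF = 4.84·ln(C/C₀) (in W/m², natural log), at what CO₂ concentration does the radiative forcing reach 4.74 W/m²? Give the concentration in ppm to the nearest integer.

Set 4.84 ln(C/196) = 4.74, so ln(C/196) = 4.74/4.84 = 0.97934.
Then C/196 = e^0.97934 = 2.66270, giving C = 196 × 2.66270 = 521.89 ppm.

C ≈ 522 ppm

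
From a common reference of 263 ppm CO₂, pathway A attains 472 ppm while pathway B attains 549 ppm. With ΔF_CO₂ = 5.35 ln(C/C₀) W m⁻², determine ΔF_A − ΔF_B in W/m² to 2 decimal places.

ΔF_A = 5.35 ln(472/263) = 5.35 × 0.58482 = 3.1288 W/m².
ΔF_B = 5.35 ln(549/263) = 5.35 × 0.73594 = 3.9373 W/m².
Difference: 3.1288 − 3.9373 = -0.8085 W/m².
(Equivalently, ΔF_A − ΔF_B = 5.35 ln(472/549) = 5.35 × -0.15112 = -0.8085 W/m².)

ΔF_A − ΔF_B = -0.81 W/m²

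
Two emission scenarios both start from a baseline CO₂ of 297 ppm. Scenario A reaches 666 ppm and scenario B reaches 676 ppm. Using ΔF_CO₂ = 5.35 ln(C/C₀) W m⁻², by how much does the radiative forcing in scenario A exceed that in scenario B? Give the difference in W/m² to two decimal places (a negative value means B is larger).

ΔF_A = 5.35 ln(666/297) = 5.35 × 0.80756 = 4.3204 W/m².
ΔF_B = 5.35 ln(676/297) = 5.35 × 0.82246 = 4.4002 W/m².
Difference: 4.3204 − 4.4002 = -0.0798 W/m².

ΔF_A − ΔF_B = -0.08 W/m²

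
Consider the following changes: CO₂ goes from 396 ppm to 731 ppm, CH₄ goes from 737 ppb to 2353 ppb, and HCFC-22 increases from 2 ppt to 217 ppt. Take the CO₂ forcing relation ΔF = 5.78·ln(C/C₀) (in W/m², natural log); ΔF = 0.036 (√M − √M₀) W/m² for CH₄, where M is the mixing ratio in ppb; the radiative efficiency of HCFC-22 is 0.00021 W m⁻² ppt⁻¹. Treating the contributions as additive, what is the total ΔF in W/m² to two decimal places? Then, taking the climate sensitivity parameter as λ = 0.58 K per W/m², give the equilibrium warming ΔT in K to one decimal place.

ΔF = 4.36 W/m²; ΔT = 2.5 K

CO₂: 5.78 × ln(731/396) = 5.78 × ln(1.84596) = 5.78 × 0.61300 = 3.5431 W/m².
CH₄: 0.036 × (√2353 − √737) = 0.036 × (48.5077 − 27.1477) = 0.036 × 21.3600 = 0.7690 W/m².
HCFC-22: ΔF = 0.00021 × (217 − 2) = 0.00021 × 215 = 0.0452 W/m².
Total ΔF = 3.5431 + 0.7690 + 0.0452 = 4.3573 W/m².
ΔT = λ ΔF = 0.58 × 4.36 = 2.5288 K.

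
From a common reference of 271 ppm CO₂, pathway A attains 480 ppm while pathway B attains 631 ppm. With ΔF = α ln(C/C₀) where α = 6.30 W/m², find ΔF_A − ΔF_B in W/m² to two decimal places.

ΔF_A − ΔF_B = -1.72 W/m²

ΔF_A = 6.30 ln(480/271) = 6.30 × 0.57167 = 3.6015 W/m².
ΔF_B = 6.30 ln(631/271) = 6.30 × 0.84519 = 5.3247 W/m².
Difference: 3.6015 − 5.3247 = -1.7232 W/m².
(Equivalently, ΔF_A − ΔF_B = 6.30 ln(480/631) = 6.30 × -0.27352 = -1.7232 W/m².)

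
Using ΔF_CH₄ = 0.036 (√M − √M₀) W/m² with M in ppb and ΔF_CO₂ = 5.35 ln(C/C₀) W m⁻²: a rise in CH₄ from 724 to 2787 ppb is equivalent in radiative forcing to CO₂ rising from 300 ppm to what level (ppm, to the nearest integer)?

CH₄ forcing: 0.036 × (√2787 − √724) = 0.036 × (52.7920 − 26.9072) = 0.036 × 25.8848 = 0.93185 W/m².
Set 5.35 ln(C/300) = 0.93185: ln(C/300) = 0.93185/5.35 = 0.17418, so C = 300 × e^0.17418 = 300 × 1.19027 = 357.08 ppm.

C ≈ 357 ppm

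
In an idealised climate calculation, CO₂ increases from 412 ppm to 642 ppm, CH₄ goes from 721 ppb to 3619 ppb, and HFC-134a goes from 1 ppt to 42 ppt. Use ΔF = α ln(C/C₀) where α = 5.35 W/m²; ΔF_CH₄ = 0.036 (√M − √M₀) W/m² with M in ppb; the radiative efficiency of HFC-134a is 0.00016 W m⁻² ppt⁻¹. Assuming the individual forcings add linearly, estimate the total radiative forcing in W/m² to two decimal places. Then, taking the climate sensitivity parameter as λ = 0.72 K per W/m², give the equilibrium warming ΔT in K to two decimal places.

CO₂: 5.35 × ln(642/412) = 5.35 × ln(1.55825) = 5.35 × 0.44356 = 2.3730 W/m².
CH₄: 0.036 × (√3619 − √721) = 0.036 × (60.1581 − 26.8514) = 0.036 × 33.3067 = 1.1990 W/m².
HFC-134a: ΔF = 0.00016 × (42 − 1) = 0.00016 × 41 = 0.0066 W/m².
Total ΔF = 2.3730 + 1.1990 + 0.0066 = 3.5786 W/m².
ΔT = λ ΔF = 0.72 × 3.58 = 2.5776 K.

ΔF = 3.58 W/m²; ΔT = 2.58 K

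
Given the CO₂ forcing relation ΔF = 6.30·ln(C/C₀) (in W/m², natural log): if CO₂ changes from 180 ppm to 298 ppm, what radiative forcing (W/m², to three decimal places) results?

ΔF = 3.176 W/m²

CO₂ absorption bands are partially saturated, so forcing scales with the logarithm of the concentration ratio.
CO₂: 6.30 × ln(298/180) = 6.30 × ln(1.65556) = 6.30 × 0.50414 = 3.1761 W/m².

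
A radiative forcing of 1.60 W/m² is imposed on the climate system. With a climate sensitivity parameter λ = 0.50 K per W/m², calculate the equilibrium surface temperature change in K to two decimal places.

ΔT = λ ΔF = 0.50 × 1.60 = 0.8000 K.

ΔT = 0.80 K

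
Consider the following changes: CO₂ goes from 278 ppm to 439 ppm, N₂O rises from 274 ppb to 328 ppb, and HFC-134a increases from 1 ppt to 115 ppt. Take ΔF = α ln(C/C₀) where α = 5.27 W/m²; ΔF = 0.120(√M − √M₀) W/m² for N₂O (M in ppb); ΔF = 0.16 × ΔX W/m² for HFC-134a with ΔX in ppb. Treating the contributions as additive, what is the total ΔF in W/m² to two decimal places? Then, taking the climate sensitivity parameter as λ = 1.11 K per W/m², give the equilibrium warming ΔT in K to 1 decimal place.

CO₂: 5.27 × ln(439/278) = 5.27 × ln(1.57914) = 5.27 × 0.45688 = 2.4078 W/m².
N₂O: 0.120 × (√328 − √274) = 0.120 × (18.1108 − 16.5529) = 0.120 × 1.5579 = 0.1869 W/m².
HFC-134a: Δ = 115 − 1 = 114 ppt = 0.114 ppb; ΔF = 0.16 × 0.114 = 0.0182 W/m².
Total ΔF = 2.4078 + 0.1869 + 0.0182 = 2.6129 W/m².
ΔT = λ ΔF = 1.11 × 2.61 = 2.8971 K.

ΔF = 2.61 W/m²; ΔT = 2.9 K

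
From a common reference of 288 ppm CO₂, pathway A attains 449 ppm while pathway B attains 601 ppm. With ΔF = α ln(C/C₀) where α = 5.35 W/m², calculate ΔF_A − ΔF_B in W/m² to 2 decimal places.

ΔF_A = 5.35 ln(449/288) = 5.35 × 0.44406 = 2.3757 W/m².
ΔF_B = 5.35 ln(601/288) = 5.35 × 0.73563 = 3.9356 W/m².
Difference: 2.3757 − 3.9356 = -1.5599 W/m².
(Equivalently, ΔF_A − ΔF_B = 5.35 ln(449/601) = 5.35 × -0.29157 = -1.5599 W/m².)

ΔF_A − ΔF_B = -1.56 W/m²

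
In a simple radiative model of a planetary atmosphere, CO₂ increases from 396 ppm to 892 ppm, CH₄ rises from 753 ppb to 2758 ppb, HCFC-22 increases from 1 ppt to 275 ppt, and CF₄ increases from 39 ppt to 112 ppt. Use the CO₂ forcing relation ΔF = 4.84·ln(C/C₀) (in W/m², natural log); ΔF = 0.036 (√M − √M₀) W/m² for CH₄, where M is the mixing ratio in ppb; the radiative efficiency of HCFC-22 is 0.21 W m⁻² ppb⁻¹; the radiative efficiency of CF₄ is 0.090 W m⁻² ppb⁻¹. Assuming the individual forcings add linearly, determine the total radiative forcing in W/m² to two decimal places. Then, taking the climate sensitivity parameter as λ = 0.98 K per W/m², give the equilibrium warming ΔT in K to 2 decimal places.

ΔF = 4.90 W/m²; ΔT = 4.80 K

CO₂: 4.84 × ln(892/396) = 4.84 × ln(2.25253) = 4.84 × 0.81205 = 3.9303 W/m².
CH₄: 0.036 × (√2758 − √753) = 0.036 × (52.5167 − 27.4408) = 0.036 × 25.0759 = 0.9027 W/m².
HCFC-22: Δ = 275 − 1 = 274 ppt = 0.274 ppb; ΔF = 0.21 × 0.274 = 0.0575 W/m².
CF₄: Δ = 112 − 39 = 73 ppt = 0.073 ppb; ΔF = 0.090 × 0.073 = 0.0066 W/m².
Total ΔF = 3.9303 + 0.9027 + 0.0575 + 0.0066 = 4.8971 W/m².
ΔT = λ ΔF = 0.98 × 4.90 = 4.8020 K.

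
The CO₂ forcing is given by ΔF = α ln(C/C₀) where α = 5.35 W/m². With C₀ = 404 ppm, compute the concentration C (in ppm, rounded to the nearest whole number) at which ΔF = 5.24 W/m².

Set 5.35 ln(C/404) = 5.24, so ln(C/404) = 5.24/5.35 = 0.97944.
Then C/404 = e^0.97944 = 2.66296, giving C = 404 × 2.66296 = 1075.84 ppm.

C ≈ 1076 ppm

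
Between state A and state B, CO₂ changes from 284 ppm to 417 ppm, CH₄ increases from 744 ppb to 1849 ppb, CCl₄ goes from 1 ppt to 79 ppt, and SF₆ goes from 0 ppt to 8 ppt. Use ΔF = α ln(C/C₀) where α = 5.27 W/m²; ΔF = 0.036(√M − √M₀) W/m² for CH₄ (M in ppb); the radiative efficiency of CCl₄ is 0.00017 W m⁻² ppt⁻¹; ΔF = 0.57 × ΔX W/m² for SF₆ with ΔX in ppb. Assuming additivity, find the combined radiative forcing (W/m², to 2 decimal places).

CO₂: 5.27 × ln(417/284) = 5.27 × ln(1.46831) = 5.27 × 0.38411 = 2.0243 W/m².
CH₄: 0.036 × (√1849 − √744) = 0.036 × (43.0000 − 27.2764) = 0.036 × 15.7236 = 0.5660 W/m².
CCl₄: ΔF = 0.00017 × (79 − 1) = 0.00017 × 78 = 0.0133 W/m².
SF₆: Δ = 8 − 0 = 8 ppt = 0.008 ppb; ΔF = 0.57 × 0.008 = 0.0046 W/m².
Total ΔF = 2.0243 + 0.5660 + 0.0133 + 0.0046 = 2.6082 W/m².

ΔF = 2.61 W/m²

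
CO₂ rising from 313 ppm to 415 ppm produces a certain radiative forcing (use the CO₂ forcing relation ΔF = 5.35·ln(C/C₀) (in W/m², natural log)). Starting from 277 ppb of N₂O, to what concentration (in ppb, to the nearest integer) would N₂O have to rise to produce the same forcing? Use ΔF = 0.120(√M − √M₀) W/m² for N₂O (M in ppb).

CO₂ forcing: 5.35 × ln(415/313) = 5.35 × 0.282075 = 1.50910 W/m².
Set 0.120(√M − √277) = 1.50910: √M = 1.50910/0.120 + √277 = 12.5758 + 16.6433 = 29.2191.
M = (29.2191)² = 853.76 ppb.

M ≈ 854 ppb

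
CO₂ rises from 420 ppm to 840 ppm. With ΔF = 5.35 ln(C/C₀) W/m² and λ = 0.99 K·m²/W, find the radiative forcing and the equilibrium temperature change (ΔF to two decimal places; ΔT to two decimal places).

ΔF = 3.71 W/m²; ΔT = 3.67 K

CO₂: 5.35 × ln(840/420) = 5.35 × ln(2.00000) = 5.35 × 0.69315 = 3.7084 W/m².
ΔT = λ ΔF = 0.99 × 3.71 = 3.6729 K.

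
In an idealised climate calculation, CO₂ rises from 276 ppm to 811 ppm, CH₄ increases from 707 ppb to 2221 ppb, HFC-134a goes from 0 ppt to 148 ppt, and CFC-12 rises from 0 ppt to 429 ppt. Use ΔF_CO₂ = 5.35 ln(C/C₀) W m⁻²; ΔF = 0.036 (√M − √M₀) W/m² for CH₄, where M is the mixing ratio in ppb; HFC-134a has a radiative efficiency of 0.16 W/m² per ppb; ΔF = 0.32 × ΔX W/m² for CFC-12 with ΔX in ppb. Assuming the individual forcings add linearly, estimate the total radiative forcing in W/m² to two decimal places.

CO₂: 5.35 × ln(811/276) = 5.35 × ln(2.93841) = 5.35 × 1.07787 = 5.7666 W/m².
CH₄: 0.036 × (√2221 − √707) = 0.036 × (47.1275 − 26.5895) = 0.036 × 20.5380 = 0.7394 W/m².
HFC-134a: Δ = 148 − 0 = 148 ppt = 0.148 ppb; ΔF = 0.16 × 0.148 = 0.0237 W/m².
CFC-12: Δ = 429 − 0 = 429 ppt = 0.429 ppb; ΔF = 0.32 × 0.429 = 0.1373 W/m².
Total ΔF = 5.7666 + 0.7394 + 0.0237 + 0.1373 = 6.6670 W/m².

ΔF = 6.67 W/m²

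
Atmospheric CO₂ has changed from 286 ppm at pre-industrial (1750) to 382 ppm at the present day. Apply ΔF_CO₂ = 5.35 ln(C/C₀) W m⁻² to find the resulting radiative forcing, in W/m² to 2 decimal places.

CO₂: 5.35 × ln(382/286) = 5.35 × ln(1.33566) = 5.35 × 0.28943 = 1.5485 W/m².

ΔF = 1.55 W/m²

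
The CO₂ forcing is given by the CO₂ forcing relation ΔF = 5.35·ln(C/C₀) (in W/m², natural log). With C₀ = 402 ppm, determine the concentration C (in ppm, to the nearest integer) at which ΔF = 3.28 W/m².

C ≈ 742 ppm

Set 5.35 ln(C/402) = 3.28, so ln(C/402) = 3.28/5.35 = 0.61308.
Then C/402 = e^0.61308 = 1.84611, giving C = 402 × 1.84611 = 742.14 ppm.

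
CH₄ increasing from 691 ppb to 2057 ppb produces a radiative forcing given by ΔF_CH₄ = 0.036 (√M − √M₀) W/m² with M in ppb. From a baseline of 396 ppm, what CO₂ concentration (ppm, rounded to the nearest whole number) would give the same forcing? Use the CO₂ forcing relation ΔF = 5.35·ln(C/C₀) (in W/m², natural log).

CH₄ forcing: 0.036 × (√2057 − √691) = 0.036 × (45.3542 − 26.2869) = 0.036 × 19.0673 = 0.68642 W/m².
Set 5.35 ln(C/396) = 0.68642: ln(C/396) = 0.68642/5.35 = 0.12830, so C = 396 × e^0.12830 = 396 × 1.13689 = 450.21 ppm.

C ≈ 450 ppm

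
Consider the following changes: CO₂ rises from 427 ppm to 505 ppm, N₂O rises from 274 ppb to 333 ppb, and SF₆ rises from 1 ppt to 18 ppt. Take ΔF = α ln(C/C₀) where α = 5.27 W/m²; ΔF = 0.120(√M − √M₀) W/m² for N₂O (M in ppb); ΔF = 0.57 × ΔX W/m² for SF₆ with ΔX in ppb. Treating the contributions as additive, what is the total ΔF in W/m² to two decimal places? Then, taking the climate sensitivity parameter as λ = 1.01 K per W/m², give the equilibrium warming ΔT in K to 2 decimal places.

ΔF = 1.10 W/m²; ΔT = 1.11 K

CO₂: 5.27 × ln(505/427) = 5.27 × ln(1.18267) = 5.27 × 0.16777 = 0.8841 W/m².
N₂O: 0.120 × (√333 − √274) = 0.120 × (18.2483 − 16.5529) = 0.120 × 1.6954 = 0.2034 W/m².
SF₆: Δ = 18 − 1 = 17 ppt = 0.017 ppb; ΔF = 0.57 × 0.017 = 0.0097 W/m².
Total ΔF = 0.8841 + 0.2034 + 0.0097 = 1.0972 W/m².
ΔT = λ ΔF = 1.01 × 1.10 = 1.1110 K.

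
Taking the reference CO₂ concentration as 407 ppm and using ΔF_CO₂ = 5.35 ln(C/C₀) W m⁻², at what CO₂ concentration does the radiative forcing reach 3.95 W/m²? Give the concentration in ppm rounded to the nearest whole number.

Set 5.35 ln(C/407) = 3.95, so ln(C/407) = 3.95/5.35 = 0.73832.
Then C/407 = e^0.73832 = 2.09242, giving C = 407 × 2.09242 = 851.61 ppm.

C ≈ 852 ppm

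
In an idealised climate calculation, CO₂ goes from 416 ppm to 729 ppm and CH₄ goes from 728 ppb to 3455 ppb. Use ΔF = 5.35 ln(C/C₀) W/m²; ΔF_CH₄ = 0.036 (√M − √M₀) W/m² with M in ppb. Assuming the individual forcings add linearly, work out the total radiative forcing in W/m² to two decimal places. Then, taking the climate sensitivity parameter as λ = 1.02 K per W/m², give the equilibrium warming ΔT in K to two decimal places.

ΔF = 4.15 W/m²; ΔT = 4.23 K

CO₂: 5.35 × ln(729/416) = 5.35 × ln(1.75240) = 5.35 × 0.56099 = 3.0013 W/m².
CH₄: 0.036 × (√3455 − √728) = 0.036 × (58.7792 − 26.9815) = 0.036 × 31.7977 = 1.1447 W/m².
Total ΔF = 3.0013 + 1.1447 = 4.1460 W/m².
ΔT = λ ΔF = 1.02 × 4.15 = 4.2330 K.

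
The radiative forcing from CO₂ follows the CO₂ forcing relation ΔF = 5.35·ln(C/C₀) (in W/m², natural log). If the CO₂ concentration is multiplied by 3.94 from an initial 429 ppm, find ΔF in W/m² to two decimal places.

ΔF = 7.34 W/m²

Because the forcing depends only on the ratio C/C₀, the initial concentration does not enter.
ΔF = 5.35 × ln(3.94) = 5.35 × 1.37118 = 7.3358 W/m².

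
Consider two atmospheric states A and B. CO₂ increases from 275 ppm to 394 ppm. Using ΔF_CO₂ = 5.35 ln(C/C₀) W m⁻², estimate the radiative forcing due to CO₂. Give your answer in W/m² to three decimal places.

CO₂: 5.35 × ln(394/275) = 5.35 × ln(1.43273) = 5.35 × 0.35958 = 1.9238 W/m².

ΔF = 1.924 W/m²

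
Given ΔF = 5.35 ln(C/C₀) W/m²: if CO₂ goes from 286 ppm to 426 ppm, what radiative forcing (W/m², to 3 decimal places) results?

ΔF = 2.132 W/m²

CO₂ absorption bands are partially saturated, so forcing scales with the logarithm of the concentration ratio.
CO₂: 5.35 × ln(426/286) = 5.35 × ln(1.48951) = 5.35 × 0.39845 = 2.1317 W/m².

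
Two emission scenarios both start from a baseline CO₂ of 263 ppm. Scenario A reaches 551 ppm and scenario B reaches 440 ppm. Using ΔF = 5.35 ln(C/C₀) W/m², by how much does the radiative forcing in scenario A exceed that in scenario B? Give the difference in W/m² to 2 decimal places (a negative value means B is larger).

ΔF_A − ΔF_B = 1.20 W/m²

ΔF_A = 5.35 ln(551/263) = 5.35 × 0.73958 = 3.9568 W/m².
ΔF_B = 5.35 ln(440/263) = 5.35 × 0.51462 = 2.7532 W/m².
Difference: 3.9568 − 2.7532 = 1.2036 W/m².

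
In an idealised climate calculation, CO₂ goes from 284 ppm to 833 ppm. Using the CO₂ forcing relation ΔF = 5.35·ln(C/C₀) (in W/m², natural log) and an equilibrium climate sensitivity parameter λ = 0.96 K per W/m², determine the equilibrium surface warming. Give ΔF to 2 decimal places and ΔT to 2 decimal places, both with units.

ΔF = 5.76 W/m²; ΔT = 5.53 K

CO₂: 5.35 × ln(833/284) = 5.35 × ln(2.93310) = 5.35 × 1.07606 = 5.7569 W/m².
ΔT = λ ΔF = 0.96 × 5.76 = 5.5296 K.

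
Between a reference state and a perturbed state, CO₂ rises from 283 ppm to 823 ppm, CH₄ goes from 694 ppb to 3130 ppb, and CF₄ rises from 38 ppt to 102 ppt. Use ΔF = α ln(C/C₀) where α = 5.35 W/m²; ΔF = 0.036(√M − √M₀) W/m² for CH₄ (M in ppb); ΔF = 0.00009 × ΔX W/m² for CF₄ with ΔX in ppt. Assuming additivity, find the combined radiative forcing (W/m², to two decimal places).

CO₂: 5.35 × ln(823/283) = 5.35 × ln(2.90813) = 5.35 × 1.06751 = 5.7112 W/m².
CH₄: 0.036 × (√3130 − √694) = 0.036 × (55.9464 − 26.3439) = 0.036 × 29.6025 = 1.0657 W/m².
CF₄: ΔF = 0.00009 × (102 − 38) = 0.00009 × 64 = 0.0058 W/m².
Total ΔF = 5.7112 + 1.0657 + 0.0058 = 6.7827 W/m².

ΔF = 6.78 W/m²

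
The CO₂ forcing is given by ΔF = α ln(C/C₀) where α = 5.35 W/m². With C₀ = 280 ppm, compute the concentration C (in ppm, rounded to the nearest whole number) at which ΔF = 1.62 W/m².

C ≈ 379 ppm

Set 5.35 ln(C/280) = 1.62, so ln(C/280) = 1.62/5.35 = 0.30280.
Then C/280 = e^0.30280 = 1.35364, giving C = 280 × 1.35364 = 379.02 ppm.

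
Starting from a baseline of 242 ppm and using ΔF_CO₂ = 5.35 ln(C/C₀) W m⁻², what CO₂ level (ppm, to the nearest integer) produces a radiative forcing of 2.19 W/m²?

C ≈ 364 ppm

Set 5.35 ln(C/242) = 2.19, so ln(C/242) = 2.19/5.35 = 0.40935.
Then C/242 = e^0.40935 = 1.50584, giving C = 242 × 1.50584 = 364.41 ppm.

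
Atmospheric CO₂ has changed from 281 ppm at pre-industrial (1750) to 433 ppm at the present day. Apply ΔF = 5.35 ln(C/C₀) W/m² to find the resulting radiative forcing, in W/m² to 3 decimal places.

ΔF = 2.313 W/m²

CO₂: 5.35 × ln(433/281) = 5.35 × ln(1.54093) = 5.35 × 0.43239 = 2.3133 W/m².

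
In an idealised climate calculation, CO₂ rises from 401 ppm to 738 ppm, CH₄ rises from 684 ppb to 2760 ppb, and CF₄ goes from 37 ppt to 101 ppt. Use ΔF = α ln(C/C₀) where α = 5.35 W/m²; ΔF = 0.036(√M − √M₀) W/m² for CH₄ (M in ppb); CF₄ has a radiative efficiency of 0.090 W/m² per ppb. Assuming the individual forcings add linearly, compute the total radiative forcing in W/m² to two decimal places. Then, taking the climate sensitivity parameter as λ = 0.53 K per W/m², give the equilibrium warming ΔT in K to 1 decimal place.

CO₂: 5.35 × ln(738/401) = 5.35 × ln(1.84040) = 5.35 × 0.60998 = 3.2634 W/m².
CH₄: 0.036 × (√2760 − √684) = 0.036 × (52.5357 − 26.1534) = 0.036 × 26.3823 = 0.9498 W/m².
CF₄: Δ = 101 − 37 = 64 ppt = 0.064 ppb; ΔF = 0.090 × 0.064 = 0.0058 W/m².
Total ΔF = 3.2634 + 0.9498 + 0.0058 = 4.2190 W/m².
ΔT = λ ΔF = 0.53 × 4.22 = 2.2366 K.

ΔF = 4.22 W/m²; ΔT = 2.2 K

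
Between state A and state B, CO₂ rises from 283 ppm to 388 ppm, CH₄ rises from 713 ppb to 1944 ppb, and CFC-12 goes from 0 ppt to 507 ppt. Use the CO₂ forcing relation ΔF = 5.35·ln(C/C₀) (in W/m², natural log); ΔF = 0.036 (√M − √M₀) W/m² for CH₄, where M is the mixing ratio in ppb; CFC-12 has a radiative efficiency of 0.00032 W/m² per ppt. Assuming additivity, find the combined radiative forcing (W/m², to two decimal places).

ΔF = 2.48 W/m²

CO₂: 5.35 × ln(388/283) = 5.35 × ln(1.37102) = 5.35 × 0.31555 = 1.6882 W/m².
CH₄: 0.036 × (√1944 − √713) = 0.036 × (44.0908 − 26.7021) = 0.036 × 17.3887 = 0.6260 W/m².
CFC-12: ΔF = 0.00032 × (507 − 0) = 0.00032 × 507 = 0.1622 W/m².
Total ΔF = 1.6882 + 0.6260 + 0.1622 = 2.4764 W/m².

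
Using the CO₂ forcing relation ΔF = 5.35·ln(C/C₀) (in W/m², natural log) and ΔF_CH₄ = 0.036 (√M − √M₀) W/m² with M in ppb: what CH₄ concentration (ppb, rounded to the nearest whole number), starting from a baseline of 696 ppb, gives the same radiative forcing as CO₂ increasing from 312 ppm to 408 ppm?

M ≈ 4389 ppb

CO₂ forcing: 5.35 × ln(408/312) = 5.35 × 0.268264 = 1.43521 W/m².
Set 0.036(√M − √696) = 1.43521: √M = 1.43521/0.036 + √696 = 39.8669 + 26.3818 = 66.2487.
M = (66.2487)² = 4388.89 ppb.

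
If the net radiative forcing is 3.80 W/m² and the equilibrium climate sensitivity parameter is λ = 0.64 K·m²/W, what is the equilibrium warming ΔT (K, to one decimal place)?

ΔT = 2.4 K

ΔT = λ ΔF = 0.64 × 3.80 = 2.4320 K.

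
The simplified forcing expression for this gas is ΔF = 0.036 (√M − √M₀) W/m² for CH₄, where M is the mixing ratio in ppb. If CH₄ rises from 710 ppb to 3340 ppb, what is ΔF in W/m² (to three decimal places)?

ΔF = 1.121 W/m²

CH₄: 0.036 × (√3340 − √710) = 0.036 × (57.7927 − 26.6458) = 0.036 × 31.1469 = 1.1213 W/m².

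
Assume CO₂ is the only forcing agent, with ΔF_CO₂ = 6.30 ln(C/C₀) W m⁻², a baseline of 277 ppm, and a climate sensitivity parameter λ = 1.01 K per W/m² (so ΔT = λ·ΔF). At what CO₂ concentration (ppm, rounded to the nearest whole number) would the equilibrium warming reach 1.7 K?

C ≈ 362 ppm

Required forcing: ΔF = ΔT/λ = 1.7/1.01 = 1.6832 W/m².
Then ln(C/277) = ΔF/6.30 = 1.6832/6.30 = 0.26717.
So C = 277 × e^0.26717 = 277 × 1.30626 = 361.83 ppm.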